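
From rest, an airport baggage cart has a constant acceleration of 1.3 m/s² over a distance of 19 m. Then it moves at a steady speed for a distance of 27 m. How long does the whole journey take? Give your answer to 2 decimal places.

9.25 s

Phase 1 (accelerating): v₀ = 0 m/s, a = 1.3 m/s².
v² = v₀² + 2aΔx = 0² + 2·1.3·19 = 49.4 → v = 7.03 m/s
t = (v − v₀)/a = (7.03 − 0)/1.3 = 5.41 s

Phase 2 (constant speed): v₀ = 7.03 m/s, a = 0 m/s².
Constant speed: t = d/v = 27/7.03 = 3.84 s
Total time = 5.41 + 3.84 = 9.25 s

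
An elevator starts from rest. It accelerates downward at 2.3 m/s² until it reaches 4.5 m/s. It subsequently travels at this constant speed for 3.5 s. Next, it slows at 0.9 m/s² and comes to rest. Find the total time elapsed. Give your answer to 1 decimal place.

10.5 s

Phase 1 (accelerating): v₀ = 0 m/s, a = 2.3 m/s².
v = v₀ + at → t = (4.5 − 0) / 2.3 = 1.96 s
v² = v₀² + 2aΔx → Δx = (4.5² − 0²)/(2·2.3) = 4.40 m

Phase 2 (constant speed): v₀ = 4.50 m/s, a = 0 m/s².
v = v₀ + at = 4.50 + (0)(3.5) = 4.50 m/s
Δx = v₀t + ½at² = 4.50·3.5 + 0.5·0·3.5² = 15.8 m

Phase 3 (decelerating): v₀ = 4.50 m/s, a = -0.9 m/s².
v = v₀ + at → t = (0 − 4.50) / -0.9 = 5.00 s
v² = v₀² + 2aΔx → Δx = (0² − 4.50²)/(2·-0.9) = 11.2 m
Total time = 1.96 + 3.50 + 5.00 = 10.5 s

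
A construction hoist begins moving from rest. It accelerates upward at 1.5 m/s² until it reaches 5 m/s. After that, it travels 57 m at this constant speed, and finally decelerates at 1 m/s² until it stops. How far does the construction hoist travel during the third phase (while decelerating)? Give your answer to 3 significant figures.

12.5 m

Phase 1 (accelerating): v₀ = 0 m/s, a = 1.5 m/s².
v = v₀ + at → t = (5 − 0) / 1.5 = 3.33 s
v² = v₀² + 2aΔx → Δx = (5² − 0²)/(2·1.5) = 8.33 m

Phase 2 (constant speed): v₀ = 5.00 m/s, a = 0 m/s².
Constant speed: t = d/v = 57/5.00 = 11.4 s

Phase 3 (decelerating): v₀ = 5.00 m/s, a = -1 m/s².
v = v₀ + at → t = (0 − 5.00) / -1 = 5.00 s
v² = v₀² + 2aΔx → Δx = (0² − 5.00²)/(2·-1) = 12.5 m
Distance in phase 3 = 12.5 m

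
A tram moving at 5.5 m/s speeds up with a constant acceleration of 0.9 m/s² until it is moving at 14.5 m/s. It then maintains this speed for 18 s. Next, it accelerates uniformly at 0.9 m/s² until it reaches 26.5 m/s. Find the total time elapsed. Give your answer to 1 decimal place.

41.3 s

Phase 1 (accelerating): v₀ = 5.50 m/s, a = 0.9 m/s².
v = v₀ + at → t = (14.5 − 5.50) / 0.9 = 10.0 s
v² = v₀² + 2aΔx → Δx = (14.5² − 5.50²)/(2·0.9) = 100 m

Phase 2 (constant speed): v₀ = 14.5 m/s, a = 0 m/s².
v = v₀ + at = 14.5 + (0)(18) = 14.5 m/s
Δx = v₀t + ½at² = 14.5·18 + 0.5·0·18² = 261 m

Phase 3 (accelerating): v₀ = 14.5 m/s, a = 0.9 m/s².
v = v₀ + at → t = (26.5 − 14.5) / 0.9 = 13.3 s
v² = v₀² + 2aΔx → Δx = (26.5² − 14.5²)/(2·0.9) = 273 m
Total time = 10.0 + 18.0 + 13.3 = 41.3 s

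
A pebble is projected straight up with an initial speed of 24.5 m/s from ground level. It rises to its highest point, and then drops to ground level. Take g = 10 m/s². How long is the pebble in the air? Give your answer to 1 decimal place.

Phase 1 (rising): v₀ = 24.5 m/s, a = -10 m/s².
v = v₀ + at → t = (0 − 24.5) / -10 = 2.45 s
v² = v₀² + 2aΔx → Δx = (0² − 24.5²)/(2·-10) = 30.0 m

Phase 2 (falling): v₀ = 0 m/s, a = -10 m/s².
Falls 30.0 m from rest: t = √(2·30.0/10) = 2.45 s; v = g·t = 24.5 m/s.
Total time = 2.45 + 2.45 = 4.90 s

4.9 s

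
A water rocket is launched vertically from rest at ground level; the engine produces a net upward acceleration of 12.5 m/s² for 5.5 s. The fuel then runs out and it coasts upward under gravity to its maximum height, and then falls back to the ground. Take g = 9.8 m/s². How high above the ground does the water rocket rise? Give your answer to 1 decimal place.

Phase 1 (powered ascent): v₀ = 0 m/s, a = 12.5 m/s².
v = v₀ + at = 0 + (12.5)(5.5) = 68.8 m/s
Δx = v₀t + ½at² = 0·5.5 + 0.5·12.5·5.5² = 189 m

Phase 2 (coasting upward): v₀ = 68.8 m/s, a = -9.8 m/s².
v = v₀ + at → t = (0 − 68.8) / -9.8 = 7.02 s
v² = v₀² + 2aΔx → Δx = (0² − 68.8²)/(2·-9.8) = 241 m
Maximum height = 189 + 241 = 430 m

430.2 m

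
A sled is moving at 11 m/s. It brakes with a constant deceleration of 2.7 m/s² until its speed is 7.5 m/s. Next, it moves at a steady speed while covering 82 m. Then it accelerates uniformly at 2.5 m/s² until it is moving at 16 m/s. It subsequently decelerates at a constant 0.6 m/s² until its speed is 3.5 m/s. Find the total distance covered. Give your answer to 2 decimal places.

Phase 1 (decelerating): v₀ = 11.0 m/s, a = -2.7 m/s².
v = v₀ + at → t = (7.5 − 11.0) / -2.7 = 1.30 s
v² = v₀² + 2aΔx → Δx = (7.5² − 11.0²)/(2·-2.7) = 12.0 m

Phase 2 (constant speed): v₀ = 7.50 m/s, a = 0 m/s².
Constant speed: t = d/v = 82/7.50 = 10.9 s

Phase 3 (accelerating): v₀ = 7.50 m/s, a = 2.5 m/s².
v = v₀ + at → t = (16 − 7.50) / 2.5 = 3.40 s
v² = v₀² + 2aΔx → Δx = (16² − 7.50²)/(2·2.5) = 40.0 m

Phase 4 (decelerating): v₀ = 16.0 m/s, a = -0.6 m/s².
v = v₀ + at → t = (3.5 − 16.0) / -0.6 = 20.8 s
v² = v₀² + 2aΔx → Δx = (3.5² − 16.0²)/(2·-0.6) = 203 m
Total distance = 12.0 + 82.0 + 40.0 + 203 = 337 m

337.07 m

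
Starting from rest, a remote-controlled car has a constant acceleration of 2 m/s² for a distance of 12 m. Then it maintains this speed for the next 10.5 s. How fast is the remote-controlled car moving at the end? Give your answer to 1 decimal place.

Phase 1 (accelerating): v₀ = 0 m/s, a = 2 m/s².
v² = v₀² + 2aΔx = 0² + 2·2·12 = 48.0 → v = 6.93 m/s
t = (v − v₀)/a = (6.93 − 0)/2 = 3.46 s

Phase 2 (constant speed): v₀ = 6.93 m/s, a = 0 m/s².
v = v₀ + at = 6.93 + (0)(10.5) = 6.93 m/s
Δx = v₀t + ½at² = 6.93·10.5 + 0.5·0·10.5² = 72.7 m
Final speed = 6.93 m/s

6.9 m/s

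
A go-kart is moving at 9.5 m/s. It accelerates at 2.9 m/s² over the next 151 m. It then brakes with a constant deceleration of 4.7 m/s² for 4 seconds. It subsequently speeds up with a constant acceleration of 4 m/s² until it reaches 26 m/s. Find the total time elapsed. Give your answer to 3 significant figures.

14.9 s

Phase 1 (accelerating): v₀ = 9.50 m/s, a = 2.9 m/s².
v² = v₀² + 2aΔx = 9.50² + 2·2.9·151 = 966 → v = 31.1 m/s
t = (v − v₀)/a = (31.1 − 9.50)/2.9 = 7.44 s

Phase 2 (decelerating): v₀ = 31.1 m/s, a = -4.7 m/s².
v = v₀ + at = 31.1 + (-4.7)(4) = 12.3 m/s
Δx = v₀t + ½at² = 31.1·4 + 0.5·-4.7·4² = 86.7 m

Phase 3 (accelerating): v₀ = 12.3 m/s, a = 4 m/s².
v = v₀ + at → t = (26 − 12.3) / 4 = 3.43 s
v² = v₀² + 2aΔx → Δx = (26² − 12.3²)/(2·4) = 65.6 m
Total time = 7.44 + 4.00 + 3.43 = 14.9 s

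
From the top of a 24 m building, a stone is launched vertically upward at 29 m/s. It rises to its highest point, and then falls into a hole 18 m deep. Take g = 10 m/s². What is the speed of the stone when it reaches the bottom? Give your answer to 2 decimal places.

Phase 1 (rising): v₀ = 29.0 m/s, a = -10 m/s².
v = v₀ + at → t = (0 − 29.0) / -10 = 2.90 s
v² = v₀² + 2aΔx → Δx = (0² − 29.0²)/(2·-10) = 42.0 m

Phase 2 (falling): v₀ = 0 m/s, a = -10 m/s².
Falls 84.0 m from rest: t = √(2·84.0/10) = 4.10 s; v = g·t = 41.0 m/s.
Final speed = 41.0 m/s

41.00 m/s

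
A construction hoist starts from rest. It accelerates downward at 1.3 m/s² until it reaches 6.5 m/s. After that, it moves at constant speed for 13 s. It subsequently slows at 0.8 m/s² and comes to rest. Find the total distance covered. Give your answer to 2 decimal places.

Phase 1 (accelerating): v₀ = 0 m/s, a = 1.3 m/s².
v = v₀ + at → t = (6.5 − 0) / 1.3 = 5.00 s
v² = v₀² + 2aΔx → Δx = (6.5² − 0²)/(2·1.3) = 16.2 m

Phase 2 (constant speed): v₀ = 6.50 m/s, a = 0 m/s².
v = v₀ + at = 6.50 + (0)(13) = 6.50 m/s
Δx = v₀t + ½at² = 6.50·13 + 0.5·0·13² = 84.5 m

Phase 3 (decelerating): v₀ = 6.50 m/s, a = -0.8 m/s².
v = v₀ + at → t = (0 − 6.50) / -0.8 = 8.12 s
v² = v₀² + 2aΔx → Δx = (0² − 6.50²)/(2·-0.8) = 26.4 m
Total distance = 16.2 + 84.5 + 26.4 = 127 m

127.16 m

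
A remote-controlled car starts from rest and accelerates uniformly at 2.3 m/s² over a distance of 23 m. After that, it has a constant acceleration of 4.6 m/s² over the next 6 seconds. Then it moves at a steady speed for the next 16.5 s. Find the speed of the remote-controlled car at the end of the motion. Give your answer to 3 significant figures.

Phase 1 (accelerating): v₀ = 0 m/s, a = 2.3 m/s².
v² = v₀² + 2aΔx = 0² + 2·2.3·23 = 106 → v = 10.3 m/s
t = (v − v₀)/a = (10.3 − 0)/2.3 = 4.47 s

Phase 2 (accelerating): v₀ = 10.3 m/s, a = 4.6 m/s².
v = v₀ + at = 10.3 + (4.6)(6) = 37.9 m/s
Δx = v₀t + ½at² = 10.3·6 + 0.5·4.6·6² = 145 m

Phase 3 (constant speed): v₀ = 37.9 m/s, a = 0 m/s².
v = v₀ + at = 37.9 + (0)(16.5) = 37.9 m/s
Δx = v₀t + ½at² = 37.9·16.5 + 0.5·0·16.5² = 625 m
Final speed = 37.9 m/s

37.9 m/s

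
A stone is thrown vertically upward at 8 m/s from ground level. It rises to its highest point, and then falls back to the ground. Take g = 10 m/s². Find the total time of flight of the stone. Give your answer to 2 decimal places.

Phase 1 (rising): v₀ = 8.00 m/s, a = -10 m/s².
v = v₀ + at → t = (0 − 8.00) / -10 = 0.800 s
v² = v₀² + 2aΔx → Δx = (0² − 8.00²)/(2·-10) = 3.20 m

Phase 2 (falling): v₀ = 0 m/s, a = -10 m/s².
Falls 3.20 m from rest: t = √(2·3.20/10) = 0.800 s; v = g·t = 8.00 m/s.
Total time = 0.800 + 0.800 = 1.60 s

1.60 s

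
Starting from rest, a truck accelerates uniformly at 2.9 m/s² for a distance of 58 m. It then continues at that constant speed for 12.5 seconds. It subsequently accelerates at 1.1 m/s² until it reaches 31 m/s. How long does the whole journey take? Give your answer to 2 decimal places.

Phase 1 (accelerating): v₀ = 0 m/s, a = 2.9 m/s².
v² = v₀² + 2aΔx = 0² + 2·2.9·58 = 336 → v = 18.3 m/s
t = (v − v₀)/a = (18.3 − 0)/2.9 = 6.32 s

Phase 2 (constant speed): v₀ = 18.3 m/s, a = 0 m/s².
v = v₀ + at = 18.3 + (0)(12.5) = 18.3 m/s
Δx = v₀t + ½at² = 18.3·12.5 + 0.5·0·12.5² = 229 m

Phase 3 (accelerating): v₀ = 18.3 m/s, a = 1.1 m/s².
v = v₀ + at → t = (31 − 18.3) / 1.1 = 11.5 s
v² = v₀² + 2aΔx → Δx = (31² − 18.3²)/(2·1.1) = 284 m
Total time = 6.32 + 12.5 + 11.5 = 30.3 s

30.33 s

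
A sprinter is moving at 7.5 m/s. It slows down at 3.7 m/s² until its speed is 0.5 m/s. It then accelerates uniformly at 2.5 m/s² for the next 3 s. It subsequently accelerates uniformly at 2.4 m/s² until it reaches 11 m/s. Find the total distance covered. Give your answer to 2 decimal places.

Phase 1 (decelerating): v₀ = 7.50 m/s, a = -3.7 m/s².
v = v₀ + at → t = (0.5 − 7.50) / -3.7 = 1.89 s
v² = v₀² + 2aΔx → Δx = (0.5² − 7.50²)/(2·-3.7) = 7.57 m

Phase 2 (accelerating): v₀ = 0.500 m/s, a = 2.5 m/s².
v = v₀ + at = 0.500 + (2.5)(3) = 8.00 m/s
Δx = v₀t + ½at² = 0.500·3 + 0.5·2.5·3² = 12.8 m

Phase 3 (accelerating): v₀ = 8.00 m/s, a = 2.4 m/s².
v = v₀ + at → t = (11 − 8.00) / 2.4 = 1.25 s
v² = v₀² + 2aΔx → Δx = (11² − 8.00²)/(2·2.4) = 11.9 m
Total distance = 7.57 + 12.8 + 11.9 = 32.2 m

32.19 m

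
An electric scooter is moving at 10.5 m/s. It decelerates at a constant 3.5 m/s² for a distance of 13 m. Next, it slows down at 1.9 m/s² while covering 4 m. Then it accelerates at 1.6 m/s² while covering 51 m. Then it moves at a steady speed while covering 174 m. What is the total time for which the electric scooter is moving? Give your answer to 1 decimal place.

Phase 1 (decelerating): v₀ = 10.5 m/s, a = -3.5 m/s².
v² = v₀² + 2aΔx = 10.5² + 2·-3.5·13 = 19.2 → v = 4.39 m/s
t = (v − v₀)/a = (4.39 − 10.5)/-3.5 = 1.75 s

Phase 2 (decelerating): v₀ = 4.39 m/s, a = -1.9 m/s².
v² = v₀² + 2aΔx = 4.39² + 2·-1.9·4 = 4.05 → v = 2.01 m/s
t = (v − v₀)/a = (2.01 − 4.39)/-1.9 = 1.25 s

Phase 3 (accelerating): v₀ = 2.01 m/s, a = 1.6 m/s².
v² = v₀² + 2aΔx = 2.01² + 2·1.6·51 = 167 → v = 12.9 m/s
t = (v − v₀)/a = (12.9 − 2.01)/1.6 = 6.83 s

Phase 4 (constant speed): v₀ = 12.9 m/s, a = 0 m/s².
Constant speed: t = d/v = 174/12.9 = 13.5 s
Total time = 1.75 + 1.25 + 6.83 + 13.5 = 23.3 s

23.3 s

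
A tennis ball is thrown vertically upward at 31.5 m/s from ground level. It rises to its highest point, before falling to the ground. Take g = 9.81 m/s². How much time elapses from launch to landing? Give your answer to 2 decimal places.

Phase 1 (rising): v₀ = 31.5 m/s, a = -9.81 m/s².
v = v₀ + at → t = (0 − 31.5) / -9.81 = 3.21 s
v² = v₀² + 2aΔx → Δx = (0² − 31.5²)/(2·-9.81) = 50.6 m

Phase 2 (falling): v₀ = 0 m/s, a = -9.81 m/s².
Falls 50.6 m from rest: t = √(2·50.6/9.81) = 3.21 s; v = g·t = 31.5 m/s.
Total time = 3.21 + 3.21 = 6.42 s

6.42 s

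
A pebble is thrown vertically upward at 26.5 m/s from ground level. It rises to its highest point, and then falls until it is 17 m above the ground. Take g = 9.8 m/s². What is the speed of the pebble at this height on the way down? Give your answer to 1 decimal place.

19.2 m/s

Phase 1 (rising): v₀ = 26.5 m/s, a = -9.8 m/s².
v = v₀ + at → t = (0 − 26.5) / -9.8 = 2.70 s
v² = v₀² + 2aΔx → Δx = (0² − 26.5²)/(2·-9.8) = 35.8 m

Phase 2 (falling): v₀ = 0 m/s, a = -9.8 m/s².
Falls 18.8 m from rest: t = √(2·18.8/9.8) = 1.96 s; v = g·t = 19.2 m/s.
Final speed = 19.2 m/s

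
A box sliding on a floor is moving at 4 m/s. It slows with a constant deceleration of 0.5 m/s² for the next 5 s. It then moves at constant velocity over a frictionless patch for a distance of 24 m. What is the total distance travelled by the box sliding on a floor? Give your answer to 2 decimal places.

37.75 m

Phase 1 (decelerating): v₀ = 4.00 m/s, a = -0.5 m/s².
v = v₀ + at = 4.00 + (-0.5)(5) = 1.50 m/s
Δx = v₀t + ½at² = 4.00·5 + 0.5·-0.5·5² = 13.8 m

Phase 2 (constant speed): v₀ = 1.50 m/s, a = 0 m/s².
Constant speed: t = d/v = 24/1.50 = 16.0 s
Total distance = 13.8 + 24.0 = 37.8 m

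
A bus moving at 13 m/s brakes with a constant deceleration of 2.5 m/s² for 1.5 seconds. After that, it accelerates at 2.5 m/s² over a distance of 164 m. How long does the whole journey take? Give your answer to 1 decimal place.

9.8 s

Phase 1 (decelerating): v₀ = 13.0 m/s, a = -2.5 m/s².
v = v₀ + at = 13.0 + (-2.5)(1.5) = 9.25 m/s
Δx = v₀t + ½at² = 13.0·1.5 + 0.5·-2.5·1.5² = 16.7 m

Phase 2 (accelerating): v₀ = 9.25 m/s, a = 2.5 m/s².
v² = v₀² + 2aΔx = 9.25² + 2·2.5·164 = 906 → v = 30.1 m/s
t = (v − v₀)/a = (30.1 − 9.25)/2.5 = 8.34 s
Total time = 1.50 + 8.34 = 9.84 s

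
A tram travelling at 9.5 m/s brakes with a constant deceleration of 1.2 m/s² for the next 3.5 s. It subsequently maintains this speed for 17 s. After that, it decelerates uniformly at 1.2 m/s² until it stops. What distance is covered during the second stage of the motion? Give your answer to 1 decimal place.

Phase 1 (decelerating): v₀ = 9.50 m/s, a = -1.2 m/s².
v = v₀ + at = 9.50 + (-1.2)(3.5) = 5.30 m/s
Δx = v₀t + ½at² = 9.50·3.5 + 0.5·-1.2·3.5² = 25.9 m

Phase 2 (constant speed): v₀ = 5.30 m/s, a = 0 m/s².
v = v₀ + at = 5.30 + (0)(17) = 5.30 m/s
Δx = v₀t + ½at² = 5.30·17 + 0.5·0·17² = 90.1 m
Distance in phase 2 = 90.1 m

90.1 m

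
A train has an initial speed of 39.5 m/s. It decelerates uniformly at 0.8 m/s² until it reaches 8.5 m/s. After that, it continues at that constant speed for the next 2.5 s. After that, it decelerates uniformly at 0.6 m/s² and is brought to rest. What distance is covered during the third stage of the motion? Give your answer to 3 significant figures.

60.2 m

Phase 1 (decelerating): v₀ = 39.5 m/s, a = -0.8 m/s².
v = v₀ + at → t = (8.5 − 39.5) / -0.8 = 38.8 s
v² = v₀² + 2aΔx → Δx = (8.5² − 39.5²)/(2·-0.8) = 930 m

Phase 2 (constant speed): v₀ = 8.50 m/s, a = 0 m/s².
v = v₀ + at = 8.50 + (0)(2.5) = 8.50 m/s
Δx = v₀t + ½at² = 8.50·2.5 + 0.5·0·2.5² = 21.2 m

Phase 3 (decelerating): v₀ = 8.50 m/s, a = -0.6 m/s².
v = v₀ + at → t = (0 − 8.50) / -0.6 = 14.2 s
v² = v₀² + 2aΔx → Δx = (0² − 8.50²)/(2·-0.6) = 60.2 m
Distance in phase 3 = 60.2 m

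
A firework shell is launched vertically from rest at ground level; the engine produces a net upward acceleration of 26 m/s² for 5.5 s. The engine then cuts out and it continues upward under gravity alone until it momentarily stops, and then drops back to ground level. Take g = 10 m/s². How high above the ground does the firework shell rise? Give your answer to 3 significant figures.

Phase 1 (powered ascent): v₀ = 0 m/s, a = 26 m/s².
v = v₀ + at = 0 + (26)(5.5) = 143 m/s
Δx = v₀t + ½at² = 0·5.5 + 0.5·26·5.5² = 393 m

Phase 2 (coasting upward): v₀ = 143 m/s, a = -10 m/s².
v = v₀ + at → t = (0 − 143) / -10 = 14.3 s
v² = v₀² + 2aΔx → Δx = (0² − 143²)/(2·-10) = 1020 m
Maximum height = 393 + 1020 = 1420 m

1420 m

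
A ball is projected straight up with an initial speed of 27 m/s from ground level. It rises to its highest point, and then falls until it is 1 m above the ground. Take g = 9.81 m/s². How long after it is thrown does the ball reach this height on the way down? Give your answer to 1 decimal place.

Phase 1 (rising): v₀ = 27.0 m/s, a = -9.81 m/s².
v = v₀ + at → t = (0 − 27.0) / -9.81 = 2.75 s
v² = v₀² + 2aΔx → Δx = (0² − 27.0²)/(2·-9.81) = 37.2 m

Phase 2 (falling): v₀ = 0 m/s, a = -9.81 m/s².
Falls 36.2 m from rest: t = √(2·36.2/9.81) = 2.72 s; v = g·t = 26.6 m/s.
Total time = 2.75 + 2.72 = 5.47 s

5.5 s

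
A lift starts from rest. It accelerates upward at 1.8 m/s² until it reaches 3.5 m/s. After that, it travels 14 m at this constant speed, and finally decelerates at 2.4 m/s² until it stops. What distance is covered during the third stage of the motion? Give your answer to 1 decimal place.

2.6 m

Phase 1 (accelerating): v₀ = 0 m/s, a = 1.8 m/s².
v = v₀ + at → t = (3.5 − 0) / 1.8 = 1.94 s
v² = v₀² + 2aΔx → Δx = (3.5² − 0²)/(2·1.8) = 3.40 m

Phase 2 (constant speed): v₀ = 3.50 m/s, a = 0 m/s².
Constant speed: t = d/v = 14/3.50 = 4.00 s

Phase 3 (decelerating): v₀ = 3.50 m/s, a = -2.4 m/s².
v = v₀ + at → t = (0 − 3.50) / -2.4 = 1.46 s
v² = v₀² + 2aΔx → Δx = (0² − 3.50²)/(2·-2.4) = 2.55 m
Distance in phase 3 = 2.55 m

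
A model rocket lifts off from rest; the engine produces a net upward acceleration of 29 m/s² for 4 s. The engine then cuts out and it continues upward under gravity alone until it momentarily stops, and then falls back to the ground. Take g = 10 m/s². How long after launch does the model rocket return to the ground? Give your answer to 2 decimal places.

29.05 s

Phase 1 (powered ascent): v₀ = 0 m/s, a = 29 m/s².
v = v₀ + at = 0 + (29)(4) = 116 m/s
Δx = v₀t + ½at² = 0·4 + 0.5·29·4² = 232 m

Phase 2 (coasting upward): v₀ = 116 m/s, a = -10 m/s².
v = v₀ + at → t = (0 − 116) / -10 = 11.6 s
v² = v₀² + 2aΔx → Δx = (0² − 116²)/(2·-10) = 673 m

Phase 3 (free fall): v₀ = 0 m/s, a = -10 m/s².
Falls 905 m from rest: t = √(2·905/10) = 13.5 s; v = g·t = 135 m/s.
Total time = 4.00 + 11.6 + 13.5 = 29.1 s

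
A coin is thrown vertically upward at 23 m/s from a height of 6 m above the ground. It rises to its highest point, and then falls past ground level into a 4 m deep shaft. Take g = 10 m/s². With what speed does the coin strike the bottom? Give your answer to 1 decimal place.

27.0 m/s

Phase 1 (rising): v₀ = 23.0 m/s, a = -10 m/s².
v = v₀ + at → t = (0 − 23.0) / -10 = 2.30 s
v² = v₀² + 2aΔx → Δx = (0² − 23.0²)/(2·-10) = 26.4 m

Phase 2 (falling): v₀ = 0 m/s, a = -10 m/s².
Falls 36.5 m from rest: t = √(2·36.5/10) = 2.70 s; v = g·t = 27.0 m/s.
Final speed = 27.0 m/s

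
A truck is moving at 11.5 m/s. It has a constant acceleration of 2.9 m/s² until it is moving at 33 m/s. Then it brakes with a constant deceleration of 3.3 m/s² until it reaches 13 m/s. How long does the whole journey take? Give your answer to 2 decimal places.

13.47 s

Phase 1 (accelerating): v₀ = 11.5 m/s, a = 2.9 m/s².
v = v₀ + at → t = (33 − 11.5) / 2.9 = 7.41 s
v² = v₀² + 2aΔx → Δx = (33² − 11.5²)/(2·2.9) = 165 m

Phase 2 (decelerating): v₀ = 33.0 m/s, a = -3.3 m/s².
v = v₀ + at → t = (13 − 33.0) / -3.3 = 6.06 s
v² = v₀² + 2aΔx → Δx = (13² − 33.0²)/(2·-3.3) = 139 m
Total time = 7.41 + 6.06 = 13.5 s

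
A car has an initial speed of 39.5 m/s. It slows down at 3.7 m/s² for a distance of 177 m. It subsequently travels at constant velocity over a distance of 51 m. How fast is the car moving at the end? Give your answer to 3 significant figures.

15.8 m/s

Phase 1 (decelerating): v₀ = 39.5 m/s, a = -3.7 m/s².
v² = v₀² + 2aΔx = 39.5² + 2·-3.7·177 = 250 → v = 15.8 m/s
t = (v − v₀)/a = (15.8 − 39.5)/-3.7 = 6.40 s

Phase 2 (constant speed): v₀ = 15.8 m/s, a = 0 m/s².
Constant speed: t = d/v = 51/15.8 = 3.22 s
Final speed = 15.8 m/s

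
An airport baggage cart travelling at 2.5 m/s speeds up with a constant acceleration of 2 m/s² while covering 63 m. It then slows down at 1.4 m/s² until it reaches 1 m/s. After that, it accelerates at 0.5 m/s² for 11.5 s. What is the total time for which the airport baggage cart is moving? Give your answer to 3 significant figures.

29.0 s

Phase 1 (accelerating): v₀ = 2.50 m/s, a = 2 m/s².
v² = v₀² + 2aΔx = 2.50² + 2·2·63 = 258 → v = 16.1 m/s
t = (v − v₀)/a = (16.1 − 2.50)/2 = 6.79 s

Phase 2 (decelerating): v₀ = 16.1 m/s, a = -1.4 m/s².
v = v₀ + at → t = (1 − 16.1) / -1.4 = 10.8 s
v² = v₀² + 2aΔx → Δx = (1² − 16.1²)/(2·-1.4) = 91.9 m

Phase 3 (accelerating): v₀ = 1.00 m/s, a = 0.5 m/s².
v = v₀ + at = 1.00 + (0.5)(11.5) = 6.75 m/s
Δx = v₀t + ½at² = 1.00·11.5 + 0.5·0.5·11.5² = 44.6 m
Total time = 6.79 + 10.8 + 11.5 = 29.0 s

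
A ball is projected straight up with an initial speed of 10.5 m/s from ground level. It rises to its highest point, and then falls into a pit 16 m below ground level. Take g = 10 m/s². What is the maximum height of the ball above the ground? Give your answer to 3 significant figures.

Phase 1 (rising): v₀ = 10.5 m/s, a = -10 m/s².
v = v₀ + at → t = (0 − 10.5) / -10 = 1.05 s
v² = v₀² + 2aΔx → Δx = (0² − 10.5²)/(2·-10) = 5.51 m
Maximum height = 5.51 m

5.51 m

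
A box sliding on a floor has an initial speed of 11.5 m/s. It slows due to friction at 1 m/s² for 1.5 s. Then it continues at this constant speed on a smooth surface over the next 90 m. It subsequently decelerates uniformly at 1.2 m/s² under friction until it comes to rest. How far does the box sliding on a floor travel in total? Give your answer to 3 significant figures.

Phase 1 (decelerating): v₀ = 11.5 m/s, a = -1 m/s².
v = v₀ + at = 11.5 + (-1)(1.5) = 10.0 m/s
Δx = v₀t + ½at² = 11.5·1.5 + 0.5·-1·1.5² = 16.1 m

Phase 2 (constant speed): v₀ = 10.0 m/s, a = 0 m/s².
Constant speed: t = d/v = 90/10.0 = 9.00 s

Phase 3 (decelerating): v₀ = 10.0 m/s, a = -1.2 m/s².
v = v₀ + at → t = (0 − 10.0) / -1.2 = 8.33 s
v² = v₀² + 2aΔx → Δx = (0² − 10.0²)/(2·-1.2) = 41.7 m
Total distance = 16.1 + 90.0 + 41.7 = 148 m

148 m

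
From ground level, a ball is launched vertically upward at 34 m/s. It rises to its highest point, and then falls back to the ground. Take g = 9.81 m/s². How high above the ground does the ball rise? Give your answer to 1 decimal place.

Phase 1 (rising): v₀ = 34.0 m/s, a = -9.81 m/s².
v = v₀ + at → t = (0 − 34.0) / -9.81 = 3.47 s
v² = v₀² + 2aΔx → Δx = (0² − 34.0²)/(2·-9.81) = 58.9 m
Maximum height = 58.9 m

58.9 m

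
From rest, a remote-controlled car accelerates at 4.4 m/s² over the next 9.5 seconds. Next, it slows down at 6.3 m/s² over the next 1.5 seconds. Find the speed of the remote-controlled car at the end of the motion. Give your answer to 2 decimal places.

32.35 m/s

Phase 1 (accelerating): v₀ = 0 m/s, a = 4.4 m/s².
v = v₀ + at = 0 + (4.4)(9.5) = 41.8 m/s
Δx = v₀t + ½at² = 0·9.5 + 0.5·4.4·9.5² = 199 m

Phase 2 (decelerating): v₀ = 41.8 m/s, a = -6.3 m/s².
v = v₀ + at = 41.8 + (-6.3)(1.5) = 32.4 m/s
Δx = v₀t + ½at² = 41.8·1.5 + 0.5·-6.3·1.5² = 55.6 m
Final speed = 32.4 m/s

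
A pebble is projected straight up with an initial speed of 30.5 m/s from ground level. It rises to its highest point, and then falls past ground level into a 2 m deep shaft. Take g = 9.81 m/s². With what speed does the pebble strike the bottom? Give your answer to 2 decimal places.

Phase 1 (rising): v₀ = 30.5 m/s, a = -9.81 m/s².
v = v₀ + at → t = (0 − 30.5) / -9.81 = 3.11 s
v² = v₀² + 2aΔx → Δx = (0² − 30.5²)/(2·-9.81) = 47.4 m

Phase 2 (falling): v₀ = 0 m/s, a = -9.81 m/s².
Falls 49.4 m from rest: t = √(2·49.4/9.81) = 3.17 s; v = g·t = 31.1 m/s.
Final speed = 31.1 m/s

31.14 m/s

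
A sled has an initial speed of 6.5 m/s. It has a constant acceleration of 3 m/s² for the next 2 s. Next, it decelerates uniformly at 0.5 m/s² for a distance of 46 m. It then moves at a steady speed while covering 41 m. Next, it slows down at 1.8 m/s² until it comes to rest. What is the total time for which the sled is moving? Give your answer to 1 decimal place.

Phase 1 (accelerating): v₀ = 6.50 m/s, a = 3 m/s².
v = v₀ + at = 6.50 + (3)(2) = 12.5 m/s
Δx = v₀t + ½at² = 6.50·2 + 0.5·3·2² = 19.0 m

Phase 2 (decelerating): v₀ = 12.5 m/s, a = -0.5 m/s².
v² = v₀² + 2aΔx = 12.5² + 2·-0.5·46 = 110 → v = 10.5 m/s
t = (v − v₀)/a = (10.5 − 12.5)/-0.5 = 4.00 s

Phase 3 (constant speed): v₀ = 10.5 m/s, a = 0 m/s².
Constant speed: t = d/v = 41/10.5 = 3.90 s

Phase 4 (decelerating): v₀ = 10.5 m/s, a = -1.8 m/s².
v = v₀ + at → t = (0 − 10.5) / -1.8 = 5.83 s
v² = v₀² + 2aΔx → Δx = (0² − 10.5²)/(2·-1.8) = 30.6 m
Total time = 2.00 + 4.00 + 3.90 + 5.83 = 15.7 s

15.7 s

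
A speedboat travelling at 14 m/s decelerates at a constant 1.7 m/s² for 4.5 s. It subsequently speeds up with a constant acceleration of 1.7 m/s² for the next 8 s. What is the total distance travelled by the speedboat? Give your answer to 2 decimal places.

150.99 m

Phase 1 (decelerating): v₀ = 14.0 m/s, a = -1.7 m/s².
v = v₀ + at = 14.0 + (-1.7)(4.5) = 6.35 m/s
Δx = v₀t + ½at² = 14.0·4.5 + 0.5·-1.7·4.5² = 45.8 m

Phase 2 (accelerating): v₀ = 6.35 m/s, a = 1.7 m/s².
v = v₀ + at = 6.35 + (1.7)(8) = 19.9 m/s
Δx = v₀t + ½at² = 6.35·8 + 0.5·1.7·8² = 105 m
Total distance = 45.8 + 105 = 151 m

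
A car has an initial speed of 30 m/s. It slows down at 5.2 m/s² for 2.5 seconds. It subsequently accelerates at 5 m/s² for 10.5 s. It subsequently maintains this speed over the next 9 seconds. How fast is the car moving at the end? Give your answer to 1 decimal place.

Phase 1 (decelerating): v₀ = 30.0 m/s, a = -5.2 m/s².
v = v₀ + at = 30.0 + (-5.2)(2.5) = 17.0 m/s
Δx = v₀t + ½at² = 30.0·2.5 + 0.5·-5.2·2.5² = 58.8 m

Phase 2 (accelerating): v₀ = 17.0 m/s, a = 5 m/s².
v = v₀ + at = 17.0 + (5)(10.5) = 69.5 m/s
Δx = v₀t + ½at² = 17.0·10.5 + 0.5·5·10.5² = 454 m

Phase 3 (constant speed): v₀ = 69.5 m/s, a = 0 m/s².
v = v₀ + at = 69.5 + (0)(9) = 69.5 m/s
Δx = v₀t + ½at² = 69.5·9 + 0.5·0·9² = 626 m
Final speed = 69.5 m/s

69.5 m/s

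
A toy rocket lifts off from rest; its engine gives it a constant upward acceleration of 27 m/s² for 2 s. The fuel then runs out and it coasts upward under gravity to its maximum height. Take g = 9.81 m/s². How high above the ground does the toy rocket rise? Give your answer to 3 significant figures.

Phase 1 (powered ascent): v₀ = 0 m/s, a = 27 m/s².
v = v₀ + at = 0 + (27)(2) = 54.0 m/s
Δx = v₀t + ½at² = 0·2 + 0.5·27·2² = 54.0 m

Phase 2 (coasting upward): v₀ = 54.0 m/s, a = -9.81 m/s².
v = v₀ + at → t = (0 − 54.0) / -9.81 = 5.50 s
v² = v₀² + 2aΔx → Δx = (0² − 54.0²)/(2·-9.81) = 149 m
Maximum height = 54.0 + 149 = 203 m

203 m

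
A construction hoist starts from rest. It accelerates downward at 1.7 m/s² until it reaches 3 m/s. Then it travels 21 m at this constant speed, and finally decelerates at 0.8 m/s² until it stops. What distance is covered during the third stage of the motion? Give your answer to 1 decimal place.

Phase 1 (accelerating): v₀ = 0 m/s, a = 1.7 m/s².
v = v₀ + at → t = (3 − 0) / 1.7 = 1.76 s
v² = v₀² + 2aΔx → Δx = (3² − 0²)/(2·1.7) = 2.65 m

Phase 2 (constant speed): v₀ = 3.00 m/s, a = 0 m/s².
Constant speed: t = d/v = 21/3.00 = 7.00 s

Phase 3 (decelerating): v₀ = 3.00 m/s, a = -0.8 m/s².
v = v₀ + at → t = (0 − 3.00) / -0.8 = 3.75 s
v² = v₀² + 2aΔx → Δx = (0² − 3.00²)/(2·-0.8) = 5.62 m
Distance in phase 3 = 5.62 m

5.6 m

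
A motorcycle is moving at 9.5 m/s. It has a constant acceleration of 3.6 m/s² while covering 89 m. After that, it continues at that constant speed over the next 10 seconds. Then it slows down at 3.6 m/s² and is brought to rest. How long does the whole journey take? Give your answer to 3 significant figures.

Phase 1 (accelerating): v₀ = 9.50 m/s, a = 3.6 m/s².
v² = v₀² + 2aΔx = 9.50² + 2·3.6·89 = 731 → v = 27.0 m/s
t = (v − v₀)/a = (27.0 − 9.50)/3.6 = 4.87 s

Phase 2 (constant speed): v₀ = 27.0 m/s, a = 0 m/s².
v = v₀ + at = 27.0 + (0)(10) = 27.0 m/s
Δx = v₀t + ½at² = 27.0·10 + 0.5·0·10² = 270 m

Phase 3 (decelerating): v₀ = 27.0 m/s, a = -3.6 m/s².
v = v₀ + at → t = (0 − 27.0) / -3.6 = 7.51 s
v² = v₀² + 2aΔx → Δx = (0² − 27.0²)/(2·-3.6) = 102 m
Total time = 4.87 + 10.0 + 7.51 = 22.4 s

22.4 s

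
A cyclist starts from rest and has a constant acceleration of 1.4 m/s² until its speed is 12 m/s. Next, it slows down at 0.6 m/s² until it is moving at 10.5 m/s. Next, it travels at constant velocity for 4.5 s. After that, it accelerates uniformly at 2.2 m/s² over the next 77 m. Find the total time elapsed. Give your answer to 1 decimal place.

20.4 s

Phase 1 (accelerating): v₀ = 0 m/s, a = 1.4 m/s².
v = v₀ + at → t = (12 − 0) / 1.4 = 8.57 s
v² = v₀² + 2aΔx → Δx = (12² − 0²)/(2·1.4) = 51.4 m

Phase 2 (decelerating): v₀ = 12.0 m/s, a = -0.6 m/s².
v = v₀ + at → t = (10.5 − 12.0) / -0.6 = 2.50 s
v² = v₀² + 2aΔx → Δx = (10.5² − 12.0²)/(2·-0.6) = 28.1 m

Phase 3 (constant speed): v₀ = 10.5 m/s, a = 0 m/s².
v = v₀ + at = 10.5 + (0)(4.5) = 10.5 m/s
Δx = v₀t + ½at² = 10.5·4.5 + 0.5·0·4.5² = 47.2 m

Phase 4 (accelerating): v₀ = 10.5 m/s, a = 2.2 m/s².
v² = v₀² + 2aΔx = 10.5² + 2·2.2·77 = 449 → v = 21.2 m/s
t = (v − v₀)/a = (21.2 − 10.5)/2.2 = 4.86 s
Total time = 8.57 + 2.50 + 4.50 + 4.86 = 20.4 s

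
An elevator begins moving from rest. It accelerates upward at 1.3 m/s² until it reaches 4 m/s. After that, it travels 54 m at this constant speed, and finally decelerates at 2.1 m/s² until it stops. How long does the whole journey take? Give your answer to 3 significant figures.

18.5 s

Phase 1 (accelerating): v₀ = 0 m/s, a = 1.3 m/s².
v = v₀ + at → t = (4 − 0) / 1.3 = 3.08 s
v² = v₀² + 2aΔx → Δx = (4² − 0²)/(2·1.3) = 6.15 m

Phase 2 (constant speed): v₀ = 4.00 m/s, a = 0 m/s².
Constant speed: t = d/v = 54/4.00 = 13.5 s

Phase 3 (decelerating): v₀ = 4.00 m/s, a = -2.1 m/s².
v = v₀ + at → t = (0 − 4.00) / -2.1 = 1.90 s
v² = v₀² + 2aΔx → Δx = (0² − 4.00²)/(2·-2.1) = 3.81 m
Total time = 3.08 + 13.5 + 1.90 = 18.5 s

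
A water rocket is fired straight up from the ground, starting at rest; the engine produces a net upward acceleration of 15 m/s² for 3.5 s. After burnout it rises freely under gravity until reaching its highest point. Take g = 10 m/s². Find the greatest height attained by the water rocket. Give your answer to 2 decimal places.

229.69 m

Phase 1 (powered ascent): v₀ = 0 m/s, a = 15 m/s².
v = v₀ + at = 0 + (15)(3.5) = 52.5 m/s
Δx = v₀t + ½at² = 0·3.5 + 0.5·15·3.5² = 91.9 m

Phase 2 (coasting upward): v₀ = 52.5 m/s, a = -10 m/s².
v = v₀ + at → t = (0 − 52.5) / -10 = 5.25 s
v² = v₀² + 2aΔx → Δx = (0² − 52.5²)/(2·-10) = 138 m
Maximum height = 91.9 + 138 = 230 m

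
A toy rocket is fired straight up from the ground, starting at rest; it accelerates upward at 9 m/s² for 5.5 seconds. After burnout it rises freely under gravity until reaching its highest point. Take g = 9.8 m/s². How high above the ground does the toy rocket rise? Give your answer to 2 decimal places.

261.14 m

Phase 1 (powered ascent): v₀ = 0 m/s, a = 9 m/s².
v = v₀ + at = 0 + (9)(5.5) = 49.5 m/s
Δx = v₀t + ½at² = 0·5.5 + 0.5·9·5.5² = 136 m

Phase 2 (coasting upward): v₀ = 49.5 m/s, a = -9.8 m/s².
v = v₀ + at → t = (0 − 49.5) / -9.8 = 5.05 s
v² = v₀² + 2aΔx → Δx = (0² − 49.5²)/(2·-9.8) = 125 m
Maximum height = 136 + 125 = 261 m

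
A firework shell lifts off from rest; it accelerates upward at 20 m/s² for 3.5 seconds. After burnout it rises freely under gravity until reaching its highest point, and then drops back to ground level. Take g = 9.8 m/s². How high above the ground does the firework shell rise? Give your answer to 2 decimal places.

Phase 1 (powered ascent): v₀ = 0 m/s, a = 20 m/s².
v = v₀ + at = 0 + (20)(3.5) = 70.0 m/s
Δx = v₀t + ½at² = 0·3.5 + 0.5·20·3.5² = 122 m

Phase 2 (coasting upward): v₀ = 70.0 m/s, a = -9.8 m/s².
v = v₀ + at → t = (0 − 70.0) / -9.8 = 7.14 s
v² = v₀² + 2aΔx → Δx = (0² − 70.0²)/(2·-9.8) = 250 m
Maximum height = 122 + 250 = 372 m

372.50 m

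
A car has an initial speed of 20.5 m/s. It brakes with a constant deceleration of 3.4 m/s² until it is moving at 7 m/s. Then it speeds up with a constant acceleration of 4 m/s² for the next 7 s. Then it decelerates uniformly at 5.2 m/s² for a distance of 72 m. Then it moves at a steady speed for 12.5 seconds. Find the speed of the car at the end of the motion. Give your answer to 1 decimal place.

Phase 1 (decelerating): v₀ = 20.5 m/s, a = -3.4 m/s².
v = v₀ + at → t = (7 − 20.5) / -3.4 = 3.97 s
v² = v₀² + 2aΔx → Δx = (7² − 20.5²)/(2·-3.4) = 54.6 m

Phase 2 (accelerating): v₀ = 7.00 m/s, a = 4 m/s².
v = v₀ + at = 7.00 + (4)(7) = 35.0 m/s
Δx = v₀t + ½at² = 7.00·7 + 0.5·4·7² = 147 m

Phase 3 (decelerating): v₀ = 35.0 m/s, a = -5.2 m/s².
v² = v₀² + 2aΔx = 35.0² + 2·-5.2·72 = 476 → v = 21.8 m/s
t = (v − v₀)/a = (21.8 − 35.0)/-5.2 = 2.53 s

Phase 4 (constant speed): v₀ = 21.8 m/s, a = 0 m/s².
v = v₀ + at = 21.8 + (0)(12.5) = 21.8 m/s
Δx = v₀t + ½at² = 21.8·12.5 + 0.5·0·12.5² = 273 m
Final speed = 21.8 m/s

21.8 m/s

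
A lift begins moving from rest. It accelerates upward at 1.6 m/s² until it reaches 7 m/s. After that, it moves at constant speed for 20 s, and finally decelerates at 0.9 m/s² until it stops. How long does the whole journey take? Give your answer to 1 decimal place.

32.2 s

Phase 1 (accelerating): v₀ = 0 m/s, a = 1.6 m/s².
v = v₀ + at → t = (7 − 0) / 1.6 = 4.38 s
v² = v₀² + 2aΔx → Δx = (7² − 0²)/(2·1.6) = 15.3 m

Phase 2 (constant speed): v₀ = 7.00 m/s, a = 0 m/s².
v = v₀ + at = 7.00 + (0)(20) = 7.00 m/s
Δx = v₀t + ½at² = 7.00·20 + 0.5·0·20² = 140 m

Phase 3 (decelerating): v₀ = 7.00 m/s, a = -0.9 m/s².
v = v₀ + at → t = (0 − 7.00) / -0.9 = 7.78 s
v² = v₀² + 2aΔx → Δx = (0² − 7.00²)/(2·-0.9) = 27.2 m
Total time = 4.38 + 20.0 + 7.78 = 32.2 s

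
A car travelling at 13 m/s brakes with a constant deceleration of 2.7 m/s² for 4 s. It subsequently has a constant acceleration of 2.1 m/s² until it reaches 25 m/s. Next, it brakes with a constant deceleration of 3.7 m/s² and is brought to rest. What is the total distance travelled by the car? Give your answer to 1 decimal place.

Phase 1 (decelerating): v₀ = 13.0 m/s, a = -2.7 m/s².
v = v₀ + at = 13.0 + (-2.7)(4) = 2.20 m/s
Δx = v₀t + ½at² = 13.0·4 + 0.5·-2.7·4² = 30.4 m

Phase 2 (accelerating): v₀ = 2.20 m/s, a = 2.1 m/s².
v = v₀ + at → t = (25 − 2.20) / 2.1 = 10.9 s
v² = v₀² + 2aΔx → Δx = (25² − 2.20²)/(2·2.1) = 148 m

Phase 3 (decelerating): v₀ = 25.0 m/s, a = -3.7 m/s².
v = v₀ + at → t = (0 − 25.0) / -3.7 = 6.76 s
v² = v₀² + 2aΔx → Δx = (0² − 25.0²)/(2·-3.7) = 84.5 m
Total distance = 30.4 + 148 + 84.5 = 263 m

262.5 m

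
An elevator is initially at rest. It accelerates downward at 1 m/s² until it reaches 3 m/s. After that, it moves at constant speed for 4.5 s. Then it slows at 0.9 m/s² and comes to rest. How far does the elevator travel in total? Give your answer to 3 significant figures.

23.0 m

Phase 1 (accelerating): v₀ = 0 m/s, a = 1 m/s².
v = v₀ + at → t = (3 − 0) / 1 = 3.00 s
v² = v₀² + 2aΔx → Δx = (3² − 0²)/(2·1) = 4.50 m

Phase 2 (constant speed): v₀ = 3.00 m/s, a = 0 m/s².
v = v₀ + at = 3.00 + (0)(4.5) = 3.00 m/s
Δx = v₀t + ½at² = 3.00·4.5 + 0.5·0·4.5² = 13.5 m

Phase 3 (decelerating): v₀ = 3.00 m/s, a = -0.9 m/s².
v = v₀ + at → t = (0 − 3.00) / -0.9 = 3.33 s
v² = v₀² + 2aΔx → Δx = (0² − 3.00²)/(2·-0.9) = 5.00 m
Total distance = 4.50 + 13.5 + 5.00 = 23.0 m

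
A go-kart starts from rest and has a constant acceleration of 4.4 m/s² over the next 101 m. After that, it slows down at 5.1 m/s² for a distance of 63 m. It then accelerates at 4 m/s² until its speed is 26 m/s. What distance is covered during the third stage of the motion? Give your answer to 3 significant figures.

Phase 1 (accelerating): v₀ = 0 m/s, a = 4.4 m/s².
v² = v₀² + 2aΔx = 0² + 2·4.4·101 = 889 → v = 29.8 m/s
t = (v − v₀)/a = (29.8 − 0)/4.4 = 6.78 s

Phase 2 (decelerating): v₀ = 29.8 m/s, a = -5.1 m/s².
v² = v₀² + 2aΔx = 29.8² + 2·-5.1·63 = 246 → v = 15.7 m/s
t = (v − v₀)/a = (15.7 − 29.8)/-5.1 = 2.77 s

Phase 3 (accelerating): v₀ = 15.7 m/s, a = 4 m/s².
v = v₀ + at → t = (26 − 15.7) / 4 = 2.58 s
v² = v₀² + 2aΔx → Δx = (26² − 15.7²)/(2·4) = 53.7 m
Distance in phase 3 = 53.7 m

53.7 m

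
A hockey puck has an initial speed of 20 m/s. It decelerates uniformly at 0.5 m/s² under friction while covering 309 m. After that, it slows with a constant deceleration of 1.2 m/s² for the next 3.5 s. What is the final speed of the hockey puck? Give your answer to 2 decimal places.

5.34 m/s

Phase 1 (decelerating): v₀ = 20.0 m/s, a = -0.5 m/s².
v² = v₀² + 2aΔx = 20.0² + 2·-0.5·309 = 91.0 → v = 9.54 m/s
t = (v − v₀)/a = (9.54 − 20.0)/-0.5 = 20.9 s

Phase 2 (decelerating): v₀ = 9.54 m/s, a = -1.2 m/s².
v = v₀ + at = 9.54 + (-1.2)(3.5) = 5.34 m/s
Δx = v₀t + ½at² = 9.54·3.5 + 0.5·-1.2·3.5² = 26.0 m
Final speed = 5.34 m/s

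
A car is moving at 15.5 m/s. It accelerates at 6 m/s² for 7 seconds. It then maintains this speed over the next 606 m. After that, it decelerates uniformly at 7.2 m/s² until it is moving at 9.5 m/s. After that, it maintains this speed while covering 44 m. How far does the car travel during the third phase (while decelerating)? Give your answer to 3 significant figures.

223 m

Phase 1 (accelerating): v₀ = 15.5 m/s, a = 6 m/s².
v = v₀ + at = 15.5 + (6)(7) = 57.5 m/s
Δx = v₀t + ½at² = 15.5·7 + 0.5·6·7² = 256 m

Phase 2 (constant speed): v₀ = 57.5 m/s, a = 0 m/s².
Constant speed: t = d/v = 606/57.5 = 10.5 s

Phase 3 (decelerating): v₀ = 57.5 m/s, a = -7.2 m/s².
v = v₀ + at → t = (9.5 − 57.5) / -7.2 = 6.67 s
v² = v₀² + 2aΔx → Δx = (9.5² − 57.5²)/(2·-7.2) = 223 m
Distance in phase 3 = 223 m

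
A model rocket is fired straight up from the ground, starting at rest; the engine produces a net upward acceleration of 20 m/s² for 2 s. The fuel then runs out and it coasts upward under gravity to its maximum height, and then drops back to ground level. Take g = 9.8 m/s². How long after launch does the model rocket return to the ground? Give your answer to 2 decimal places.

11.06 s

Phase 1 (powered ascent): v₀ = 0 m/s, a = 20 m/s².
v = v₀ + at = 0 + (20)(2) = 40.0 m/s
Δx = v₀t + ½at² = 0·2 + 0.5·20·2² = 40.0 m

Phase 2 (coasting upward): v₀ = 40.0 m/s, a = -9.8 m/s².
v = v₀ + at → t = (0 − 40.0) / -9.8 = 4.08 s
v² = v₀² + 2aΔx → Δx = (0² − 40.0²)/(2·-9.8) = 81.6 m

Phase 3 (free fall): v₀ = 0 m/s, a = -9.8 m/s².
Falls 122 m from rest: t = √(2·122/9.8) = 4.98 s; v = g·t = 48.8 m/s.
Total time = 2.00 + 4.08 + 4.98 = 11.1 s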